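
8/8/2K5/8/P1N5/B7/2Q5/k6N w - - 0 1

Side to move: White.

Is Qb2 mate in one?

After Qb2: black king on a1; in check: yes, from the white queen on b2.
King squares — b1: attacked by Qb2; a2: attacked by Qb2; b2: attacked by Ba3.
Black has no legal moves → checkmate.

yes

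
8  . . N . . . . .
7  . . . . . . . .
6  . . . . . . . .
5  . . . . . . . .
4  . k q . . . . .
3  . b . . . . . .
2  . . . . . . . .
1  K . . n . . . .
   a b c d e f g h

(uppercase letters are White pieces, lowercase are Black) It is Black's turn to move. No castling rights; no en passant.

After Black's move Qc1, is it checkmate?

After Qc1: white king on a1; in check: yes, from the black queen on c1.
King squares — b1: attacked by Qc1; a2: attacked by Bb3; b2: attacked by Qc1.
White has no legal moves → checkmate.

yes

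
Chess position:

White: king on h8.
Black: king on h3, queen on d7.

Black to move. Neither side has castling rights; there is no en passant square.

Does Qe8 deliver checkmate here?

After Qe8: white king on h8; in check: yes, from the black queen on e8.
White has 2 legal replies: Kh7, Kg7.
In check but a legal move exists → not checkmate.

no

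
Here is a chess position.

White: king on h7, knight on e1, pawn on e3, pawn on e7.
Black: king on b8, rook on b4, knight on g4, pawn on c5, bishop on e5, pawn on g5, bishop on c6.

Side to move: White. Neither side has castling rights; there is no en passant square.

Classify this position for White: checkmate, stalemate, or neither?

neither

White to move; white king on h7.
In check: no.
Legal moves for White: Kg8, Kg6, Nf3, Nd3, Ng2, Nc2, e8=Q+, e8=R+, e8=B, e8=N, e4.
White has 11 legal moves and is not in check → neither.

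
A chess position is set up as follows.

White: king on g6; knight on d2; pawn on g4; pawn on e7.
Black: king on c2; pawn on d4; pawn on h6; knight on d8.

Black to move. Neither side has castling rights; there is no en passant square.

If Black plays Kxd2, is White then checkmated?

no

After Kxd2: white king on g6; in check: no.
White is not in check, so this cannot be checkmate.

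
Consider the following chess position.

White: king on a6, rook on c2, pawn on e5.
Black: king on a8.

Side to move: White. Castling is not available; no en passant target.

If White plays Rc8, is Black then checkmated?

After Rc8: black king on a8; in check: yes, from the white rook on c8.
King squares — a7: attacked by Ka6; b7: attacked by Ka6; b8: attacked by Rc8.
Black has no legal moves → checkmate.

yes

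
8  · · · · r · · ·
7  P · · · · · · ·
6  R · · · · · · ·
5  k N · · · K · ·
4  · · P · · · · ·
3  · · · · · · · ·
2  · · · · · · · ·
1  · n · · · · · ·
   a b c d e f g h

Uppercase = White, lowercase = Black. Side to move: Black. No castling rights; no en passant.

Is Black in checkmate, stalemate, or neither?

Black to move; black king on a5.
In check: yes, from the white rook on a6.
King squares — a4: attacked by Ra6; b4: available; b5: attacked by Pc4; a6: available; b6: attacked by Ra6.
Legal moves for Black: Kxa6, Kb4.
Black is in check but has 2 legal moves → neither.

neither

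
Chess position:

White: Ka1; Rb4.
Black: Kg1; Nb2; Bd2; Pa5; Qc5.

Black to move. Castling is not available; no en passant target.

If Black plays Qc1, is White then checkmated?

After Qc1: white king on a1; in check: yes, from the black queen on c1.
White has 1 legal reply: Ka2.
In check but a legal move exists → not checkmate.

no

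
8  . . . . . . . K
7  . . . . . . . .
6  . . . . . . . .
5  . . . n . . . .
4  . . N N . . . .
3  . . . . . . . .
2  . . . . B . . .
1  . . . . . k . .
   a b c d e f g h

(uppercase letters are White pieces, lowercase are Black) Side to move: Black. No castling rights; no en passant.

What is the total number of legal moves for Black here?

4

Black to move; king on f1.
In check: yes, from the white bishop on e2.
Legal moves: Kg2, Kf2, Kg1, Ke1.
Count: 4.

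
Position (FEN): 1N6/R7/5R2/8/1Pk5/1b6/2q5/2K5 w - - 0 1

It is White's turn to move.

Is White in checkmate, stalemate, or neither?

White to move; white king on c1.
In check: yes, from the black queen on c2.
King squares — b1: attacked by Qc2; d1: attacked by Qc2; b2: attacked by Qc2; c2: attacked by Bb3; d2: attacked by Qc2.
Legal moves for White: none.
In check with no legal moves → checkmate.

checkmate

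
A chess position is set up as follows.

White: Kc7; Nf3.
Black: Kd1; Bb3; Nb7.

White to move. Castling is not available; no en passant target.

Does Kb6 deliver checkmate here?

After Kb6: black king on d1; in check: no.
Black is not in check, so this cannot be checkmate.

no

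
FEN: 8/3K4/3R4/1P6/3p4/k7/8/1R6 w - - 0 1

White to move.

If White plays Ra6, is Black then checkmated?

yes

After Ra6: black king on a3; in check: yes, from the white rook on a6.
King squares — a2: attacked by Ra6; b2: attacked by Rb1; b3: attacked by Rb1; a4: attacked by Ra6; b4: attacked by Rb1.
Black has no legal moves → checkmate.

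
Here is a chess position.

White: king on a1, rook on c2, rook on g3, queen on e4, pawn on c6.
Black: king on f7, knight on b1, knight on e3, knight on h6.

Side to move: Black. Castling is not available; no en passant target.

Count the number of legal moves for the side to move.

Black to move; king on f7.
In check: no.
Legal moves: Kf8, Kf6, Ng8, Nhf5, Nhg4, Nef5, Nd5, Neg4, Nc4, Ng2, Nxc2+, Nf1, Nd1, Nc3, Na3, Nd2.
Count: 16.

16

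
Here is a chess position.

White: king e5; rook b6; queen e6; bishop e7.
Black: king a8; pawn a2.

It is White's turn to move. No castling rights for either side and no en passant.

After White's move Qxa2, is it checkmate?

yes

After Qxa2: black king on a8; in check: yes, from the white queen on a2.
King squares — a7: attacked by Qa2; b7: attacked by Rb6; b8: attacked by Rb6.
Black has no legal moves → checkmate.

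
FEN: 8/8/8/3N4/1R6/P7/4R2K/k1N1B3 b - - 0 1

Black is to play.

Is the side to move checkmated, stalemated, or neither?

stalemate

Black to move; black king on a1.
In check: no.
King squares — b1: attacked by Rb4; a2: attacked by Nc1; b2: attacked by Re2.
Legal moves for Black: none.
Not in check and no legal moves → stalemate.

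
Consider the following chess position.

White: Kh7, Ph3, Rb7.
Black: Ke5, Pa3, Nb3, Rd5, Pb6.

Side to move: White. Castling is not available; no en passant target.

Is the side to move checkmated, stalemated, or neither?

neither

White to move; white king on h7.
In check: no.
Legal moves for White: Kh8, Kg8, Kg7, Kh6, Kg6, Rb8, Rg7, Rf7, Re7+, Rd7, Rc7, Ra7, Rxb6, h4.
White has 14 legal moves and is not in check → neither.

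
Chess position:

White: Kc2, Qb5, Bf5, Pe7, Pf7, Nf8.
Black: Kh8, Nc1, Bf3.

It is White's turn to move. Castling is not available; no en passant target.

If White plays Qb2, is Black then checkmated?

After Qb2: black king on h8; in check: yes, from the white queen on b2.
King squares — g7: attacked by Qb2; h7: attacked by Bf5; g8: attacked by Pf7.
Black has no legal moves → checkmate.

yes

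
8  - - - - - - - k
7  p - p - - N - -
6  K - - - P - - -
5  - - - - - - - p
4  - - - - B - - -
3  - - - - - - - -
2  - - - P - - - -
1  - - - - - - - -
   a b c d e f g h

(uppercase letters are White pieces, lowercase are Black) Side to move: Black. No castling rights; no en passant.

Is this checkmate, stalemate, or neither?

neither

Black to move; black king on h8.
In check: yes, from the white knight on f7.
King squares — g7: available; h7: attacked by Be4; g8: available.
Legal moves for Black: Kg8, Kg7.
Black is in check but has 2 legal moves → neither.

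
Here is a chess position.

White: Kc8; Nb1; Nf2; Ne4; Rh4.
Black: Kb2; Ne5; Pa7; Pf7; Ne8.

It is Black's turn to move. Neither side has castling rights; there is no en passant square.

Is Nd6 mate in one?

After Nd6: white king on c8; in check: yes, from the black knight on d6.
White has 4 legal replies: Kd8, Kb8, Kc7, Nxd6.
In check but a legal move exists → not checkmate.

no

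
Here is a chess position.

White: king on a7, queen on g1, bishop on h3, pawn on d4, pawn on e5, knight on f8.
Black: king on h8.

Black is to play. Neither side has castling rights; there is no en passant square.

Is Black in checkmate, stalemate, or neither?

Black to move; black king on h8.
In check: no.
King squares — g7: attacked by Qg1; h7: attacked by Nf8; g8: attacked by Qg1.
Legal moves for Black: none.
Not in check and no legal moves → stalemate.

stalemate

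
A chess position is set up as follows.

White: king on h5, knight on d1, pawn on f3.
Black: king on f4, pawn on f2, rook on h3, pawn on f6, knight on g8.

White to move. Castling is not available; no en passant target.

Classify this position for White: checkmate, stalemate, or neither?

White to move; white king on h5.
In check: yes, from the black rook on h3.
Legal moves for White: Kg6.
White is in check but has 1 legal move → neither.

neither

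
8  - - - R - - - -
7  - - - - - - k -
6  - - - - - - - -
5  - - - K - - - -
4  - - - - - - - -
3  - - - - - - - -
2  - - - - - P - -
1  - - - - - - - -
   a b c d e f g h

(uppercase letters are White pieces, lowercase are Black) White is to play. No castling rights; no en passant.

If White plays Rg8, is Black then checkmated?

no

After Rg8: black king on g7; in check: yes, from the white rook on g8.
Black has 5 legal replies: Kxg8, Kh7, Kf7, Kh6, Kf6.
In check but a legal move exists → not checkmate.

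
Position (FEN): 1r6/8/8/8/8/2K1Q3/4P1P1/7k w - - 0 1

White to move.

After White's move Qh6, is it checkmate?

no

After Qh6: black king on h1; in check: yes, from the white queen on h6.
Black has 2 legal replies: Kxg2, Kg1.
In check but a legal move exists → not checkmate.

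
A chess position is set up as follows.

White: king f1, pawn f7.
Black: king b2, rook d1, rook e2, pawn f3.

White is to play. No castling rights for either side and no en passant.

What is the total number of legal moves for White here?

0

White to move; king on f1.
In check: yes, from the black rook on d1.
Legal moves: none.
Count: 0.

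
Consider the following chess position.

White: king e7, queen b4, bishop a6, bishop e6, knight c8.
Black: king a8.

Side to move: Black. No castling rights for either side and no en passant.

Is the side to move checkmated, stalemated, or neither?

Black to move; black king on a8.
In check: no.
King squares — a7: attacked by Nc8; b7: attacked by Qb4; b8: attacked by Qb4.
Legal moves for Black: none.
Not in check and no legal moves → stalemate.

stalemate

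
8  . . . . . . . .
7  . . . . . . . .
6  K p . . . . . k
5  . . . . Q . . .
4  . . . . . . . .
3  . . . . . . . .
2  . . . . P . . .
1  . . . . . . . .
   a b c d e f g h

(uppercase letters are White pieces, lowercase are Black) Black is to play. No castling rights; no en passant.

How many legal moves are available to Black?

Black to move; king on h6.
In check: no.
Legal moves: Kh7, Kg6, b5.
Count: 3.

3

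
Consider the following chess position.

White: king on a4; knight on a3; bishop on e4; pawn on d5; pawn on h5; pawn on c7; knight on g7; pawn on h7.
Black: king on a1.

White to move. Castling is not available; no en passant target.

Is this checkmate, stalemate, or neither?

White to move; white king on a4.
In check: no.
Legal moves for White include: Ne8, Ne6, Nf5, Bg6, Bf5, Bf3, Bd3, Bg2, Bc2, Bh1, Bb1, Kb5, Ka5, Kb4, Kb3, Nb5, Nc4, Nc2+, ... (list truncated; more exist).
White has legal moves and is not in check → neither.

neither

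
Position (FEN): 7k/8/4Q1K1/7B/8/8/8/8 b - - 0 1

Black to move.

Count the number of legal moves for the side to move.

0

Black to move; king on h8.
In check: no.
Legal moves: none.
Count: 0.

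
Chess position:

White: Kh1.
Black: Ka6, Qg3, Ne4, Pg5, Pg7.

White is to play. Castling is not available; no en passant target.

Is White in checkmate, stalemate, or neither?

White to move; white king on h1.
In check: no.
King squares — g1: attacked by Qg3; g2: attacked by Qg3; h2: attacked by Qg3.
Legal moves for White: none.
Not in check and no legal moves → stalemate.

stalemate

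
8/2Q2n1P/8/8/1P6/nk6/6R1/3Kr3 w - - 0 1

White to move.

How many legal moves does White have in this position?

2

White to move; king on d1.
In check: yes, from the black rook on e1.
Legal moves: Kd2, Kxe1.
Count: 2.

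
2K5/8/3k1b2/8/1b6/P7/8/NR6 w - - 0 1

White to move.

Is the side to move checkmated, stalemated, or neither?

White to move; white king on c8.
In check: no.
Legal moves for White: Kb8, Kb7, Rxb4, Rb3, Rb2, Rh1, Rg1, Rf1, Re1, Rd1+, Rc1, Nb3, Nc2, axb4, a4.
White has 15 legal moves and is not in check → neither.

neither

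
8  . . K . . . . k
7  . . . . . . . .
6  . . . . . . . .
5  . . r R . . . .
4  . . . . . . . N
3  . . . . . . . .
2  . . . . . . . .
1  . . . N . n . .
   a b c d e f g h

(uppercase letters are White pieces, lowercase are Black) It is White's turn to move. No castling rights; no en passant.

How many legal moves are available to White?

White to move; king on c8.
In check: yes, from the black rook on c5.
Legal moves: Kd8, Kb8, Kd7, Kb7, Rxc5.
Count: 5.

5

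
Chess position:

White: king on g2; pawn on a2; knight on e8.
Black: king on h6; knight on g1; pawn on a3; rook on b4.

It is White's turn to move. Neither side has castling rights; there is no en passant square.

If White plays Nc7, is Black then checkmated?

no

After Nc7: black king on h6; in check: no.
Black is not in check, so this cannot be checkmate.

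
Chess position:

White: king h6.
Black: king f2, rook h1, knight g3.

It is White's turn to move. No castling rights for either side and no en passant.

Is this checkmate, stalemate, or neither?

White to move; white king on h6.
In check: yes, from the black rook on h1.
Legal moves for White: Kg7, Kg6, Kg5.
White is in check but has 3 legal moves → neither.

neither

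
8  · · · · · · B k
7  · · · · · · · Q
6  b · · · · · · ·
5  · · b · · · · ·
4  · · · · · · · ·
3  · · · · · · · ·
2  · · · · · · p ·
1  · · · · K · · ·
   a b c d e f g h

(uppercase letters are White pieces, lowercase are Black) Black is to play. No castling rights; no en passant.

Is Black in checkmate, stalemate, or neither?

checkmate

Black to move; black king on h8.
In check: yes, from the white queen on h7.
King squares — g7: attacked by Qh7; h7: attacked by Bg8; g8: attacked by Qh7.
Legal moves for Black: none.
In check with no legal moves → checkmate.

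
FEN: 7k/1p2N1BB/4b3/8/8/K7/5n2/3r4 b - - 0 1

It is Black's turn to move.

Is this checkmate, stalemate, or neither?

Black to move; black king on h8.
In check: yes, from the white bishop on g7.
Legal moves for Black: Kxh7, Kxg7.
Black is in check but has 2 legal moves → neither.

neither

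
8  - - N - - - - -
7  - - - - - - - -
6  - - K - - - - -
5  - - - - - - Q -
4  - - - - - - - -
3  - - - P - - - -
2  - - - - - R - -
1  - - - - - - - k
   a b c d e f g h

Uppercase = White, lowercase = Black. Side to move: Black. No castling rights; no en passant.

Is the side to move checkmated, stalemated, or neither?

Black to move; black king on h1.
In check: no.
King squares — g1: attacked by Qg5; g2: attacked by Rf2; h2: attacked by Rf2.
Legal moves for Black: none.
Not in check and no legal moves → stalemate.

stalemate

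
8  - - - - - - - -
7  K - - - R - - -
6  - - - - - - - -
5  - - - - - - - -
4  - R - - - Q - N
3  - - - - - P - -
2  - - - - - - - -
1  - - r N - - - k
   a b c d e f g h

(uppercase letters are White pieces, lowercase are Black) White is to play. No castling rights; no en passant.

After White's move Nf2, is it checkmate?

After Nf2: black king on h1; in check: yes, from the white knight on f2.
Black has 1 legal reply: Kg1.
In check but a legal move exists → not checkmate.

no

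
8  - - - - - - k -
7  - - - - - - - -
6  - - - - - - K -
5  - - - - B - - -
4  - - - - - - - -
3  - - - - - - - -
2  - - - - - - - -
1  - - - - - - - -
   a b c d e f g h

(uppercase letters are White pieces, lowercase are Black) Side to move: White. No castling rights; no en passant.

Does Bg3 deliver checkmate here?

After Bg3: black king on g8; in check: no.
Black is not in check, so this cannot be checkmate.

no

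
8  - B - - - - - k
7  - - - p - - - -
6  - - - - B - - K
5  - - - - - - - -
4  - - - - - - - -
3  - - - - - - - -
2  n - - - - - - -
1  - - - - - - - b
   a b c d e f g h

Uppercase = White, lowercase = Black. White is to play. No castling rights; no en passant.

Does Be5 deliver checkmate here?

After Be5: black king on h8; in check: yes, from the white bishop on e5.
King squares — g7: attacked by Be5; h7: attacked by Kh6; g8: attacked by Be6.
Black has no legal moves → checkmate.

yes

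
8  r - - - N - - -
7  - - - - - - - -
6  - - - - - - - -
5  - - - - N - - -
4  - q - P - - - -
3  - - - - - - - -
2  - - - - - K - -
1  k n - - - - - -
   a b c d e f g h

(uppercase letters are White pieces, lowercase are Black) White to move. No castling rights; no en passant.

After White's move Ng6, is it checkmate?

After Ng6: black king on a1; in check: no.
Black is not in check, so this cannot be checkmate.

no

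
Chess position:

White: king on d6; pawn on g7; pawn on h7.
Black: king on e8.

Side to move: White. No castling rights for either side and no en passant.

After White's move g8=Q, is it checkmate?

yes

After g8=Q: black king on e8; in check: yes, from the white queen on g8.
King squares — d7: attacked by Kd6; e7: attacked by Kd6; f7: attacked by Qg8; d8: attacked by Qg8; f8: attacked by Qg8.
Black has no legal moves → checkmate.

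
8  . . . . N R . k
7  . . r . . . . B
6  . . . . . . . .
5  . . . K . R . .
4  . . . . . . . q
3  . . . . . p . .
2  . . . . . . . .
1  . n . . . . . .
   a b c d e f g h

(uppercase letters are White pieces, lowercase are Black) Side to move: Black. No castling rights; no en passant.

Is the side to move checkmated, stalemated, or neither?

neither

Black to move; black king on h8.
In check: yes, from the white rook on f8.
Legal moves for Black: Kxh7.
Black is in check but has 1 legal move → neither.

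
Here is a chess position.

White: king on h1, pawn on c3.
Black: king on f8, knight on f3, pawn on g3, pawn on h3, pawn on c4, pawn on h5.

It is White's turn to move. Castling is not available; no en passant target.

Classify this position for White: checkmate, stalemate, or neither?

stalemate

White to move; white king on h1.
In check: no.
King squares — g1: attacked by Nf3; g2: attacked by Ph3; h2: attacked by Nf3.
Legal moves for White: none.
Not in check and no legal moves → stalemate.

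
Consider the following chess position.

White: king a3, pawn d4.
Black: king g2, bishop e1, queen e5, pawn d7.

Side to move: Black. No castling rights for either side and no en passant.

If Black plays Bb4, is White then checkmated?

no

After Bb4: white king on a3; in check: yes, from the black bishop on b4.
White has 5 legal replies: Kxb4, Ka4, Kb3, Kb2, Ka2.
In check but a legal move exists → not checkmate.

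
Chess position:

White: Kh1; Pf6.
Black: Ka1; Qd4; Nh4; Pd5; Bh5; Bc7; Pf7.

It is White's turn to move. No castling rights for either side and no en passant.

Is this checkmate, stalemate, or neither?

White to move; white king on h1.
In check: no.
King squares — g1: attacked by Qd4; g2: attacked by Nh4; h2: attacked by Bc7.
Legal moves for White: none.
Not in check and no legal moves → stalemate.

stalemate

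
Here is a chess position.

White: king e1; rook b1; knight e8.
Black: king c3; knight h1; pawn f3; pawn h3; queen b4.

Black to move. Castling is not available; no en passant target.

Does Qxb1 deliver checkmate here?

After Qxb1: white king on e1; in check: yes, from the black queen on b1.
King squares — d1: attacked by Qb1; f1: attacked by Qb1; d2: attacked by Kc3; e2: attacked by Pf3; f2: attacked by Nh1.
White has no legal moves → checkmate.

yes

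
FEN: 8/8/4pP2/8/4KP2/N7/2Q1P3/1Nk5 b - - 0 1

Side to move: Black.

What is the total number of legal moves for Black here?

Black to move; king on c1.
In check: yes, from the white queen on c2.
Legal moves: none.
Count: 0.

0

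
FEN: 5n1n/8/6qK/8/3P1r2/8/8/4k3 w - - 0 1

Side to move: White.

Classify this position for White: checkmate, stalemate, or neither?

White to move; white king on h6.
In check: yes, from the black queen on g6.
King squares — g5: attacked by Qg6; h5: attacked by Qg6; g6: attacked by Nf8; g7: attacked by Qg6; h7: attacked by Qg6.
Legal moves for White: none.
In check with no legal moves → checkmate.

checkmate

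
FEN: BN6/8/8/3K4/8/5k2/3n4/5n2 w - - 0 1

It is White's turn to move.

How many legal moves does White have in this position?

White to move; king on d5.
In check: no.
Legal moves: Nd7, Nc6, Na6, Bb7, Bc6, Ke6+, Kd6+, Kc6, Ke5+, Kc5+, Kd4+.
Count: 11.

11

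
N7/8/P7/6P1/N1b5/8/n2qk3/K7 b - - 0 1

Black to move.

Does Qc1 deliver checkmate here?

yes

After Qc1: white king on a1; in check: yes, from the black queen on c1.
King squares — b1: attacked by Qc1; a2: attacked by Bc4; b2: attacked by Qc1.
White has no legal moves → checkmate.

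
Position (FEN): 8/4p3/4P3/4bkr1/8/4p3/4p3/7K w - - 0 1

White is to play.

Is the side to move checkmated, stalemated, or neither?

White to move; white king on h1.
In check: no.
King squares — g1: attacked by Rg5; g2: attacked by Rg5; h2: attacked by Be5.
Legal moves for White: none.
Not in check and no legal moves → stalemate.

stalemate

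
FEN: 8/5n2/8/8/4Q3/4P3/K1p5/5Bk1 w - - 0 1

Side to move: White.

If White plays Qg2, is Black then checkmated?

After Qg2: black king on g1; in check: yes, from the white queen on g2.
King squares — f1: attacked by Qg2; h1: attacked by Qg2; f2: attacked by Qg2; g2: attacked by Bf1; h2: attacked by Qg2.
Black has no legal moves → checkmate.

yes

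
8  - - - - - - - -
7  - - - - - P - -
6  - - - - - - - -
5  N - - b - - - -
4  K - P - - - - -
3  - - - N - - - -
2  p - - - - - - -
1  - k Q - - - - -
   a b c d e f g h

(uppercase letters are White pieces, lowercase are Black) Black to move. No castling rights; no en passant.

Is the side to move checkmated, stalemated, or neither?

Black to move; black king on b1.
In check: yes, from the white queen on c1.
King squares — a1: attacked by Qc1; c1: attacked by Nd3; a2: own pawn; b2: attacked by Qc1; c2: attacked by Qc1.
Legal moves for Black: none.
In check with no legal moves → checkmate.

checkmate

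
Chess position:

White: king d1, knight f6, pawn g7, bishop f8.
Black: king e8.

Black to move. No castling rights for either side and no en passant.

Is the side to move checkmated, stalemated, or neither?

Black to move; black king on e8.
In check: yes, from the white knight on f6.
Legal moves for Black: Kd8, Kf7.
Black is in check but has 2 legal moves → neither.

neither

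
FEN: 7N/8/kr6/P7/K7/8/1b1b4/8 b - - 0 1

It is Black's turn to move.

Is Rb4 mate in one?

After Rb4: white king on a4; in check: yes, from the black rook on b4.
King squares — a3: attacked by Bb2; b3: attacked by Rb4; b4: attacked by Bd2; a5: own pawn; b5: attacked by Rb4.
White has no legal moves → checkmate.

yes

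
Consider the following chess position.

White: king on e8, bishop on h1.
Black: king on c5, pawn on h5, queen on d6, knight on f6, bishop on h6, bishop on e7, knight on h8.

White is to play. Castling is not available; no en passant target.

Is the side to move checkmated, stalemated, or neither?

checkmate

White to move; white king on e8.
In check: yes, from the black knight on f6.
King squares — d7: attacked by Qd6; e7: attacked by Qd6; f7: attacked by Nh8; d8: attacked by Qd6; f8: attacked by Bh6.
Legal moves for White: none.
In check with no legal moves → checkmate.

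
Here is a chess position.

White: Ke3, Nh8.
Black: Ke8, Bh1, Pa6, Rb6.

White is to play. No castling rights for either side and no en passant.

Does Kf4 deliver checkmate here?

no

After Kf4: black king on e8; in check: no.
Black is not in check, so this cannot be checkmate.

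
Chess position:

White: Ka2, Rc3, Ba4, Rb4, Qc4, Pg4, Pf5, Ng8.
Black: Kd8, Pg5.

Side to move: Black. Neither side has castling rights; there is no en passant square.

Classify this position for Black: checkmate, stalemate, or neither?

stalemate

Black to move; black king on d8.
In check: no.
King squares — c7: attacked by Qc4; d7: attacked by Ba4; e7: attacked by Ng8; c8: attacked by Qc4; e8: attacked by Ba4.
Legal moves for Black: none.
Not in check and no legal moves → stalemate.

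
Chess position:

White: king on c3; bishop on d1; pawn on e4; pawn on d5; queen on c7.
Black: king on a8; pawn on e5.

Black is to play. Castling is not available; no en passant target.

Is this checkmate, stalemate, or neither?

Black to move; black king on a8.
In check: no.
King squares — a7: attacked by Qc7; b7: attacked by Qc7; b8: attacked by Qc7.
Legal moves for Black: none.
Not in check and no legal moves → stalemate.

stalemate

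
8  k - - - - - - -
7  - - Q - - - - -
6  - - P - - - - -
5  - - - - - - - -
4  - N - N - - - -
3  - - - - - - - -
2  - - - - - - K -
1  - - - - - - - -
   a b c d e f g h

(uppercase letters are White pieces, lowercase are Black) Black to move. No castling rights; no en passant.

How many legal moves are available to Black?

0

Black to move; king on a8.
In check: no.
Legal moves: none.
Count: 0.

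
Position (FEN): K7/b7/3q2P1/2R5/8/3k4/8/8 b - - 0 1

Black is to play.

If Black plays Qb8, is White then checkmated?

After Qb8: white king on a8; in check: yes, from the black queen on b8.
King squares — a7: attacked by Qb8; b7: attacked by Qb8; b8: attacked by Ba7.
White has no legal moves → checkmate.

yes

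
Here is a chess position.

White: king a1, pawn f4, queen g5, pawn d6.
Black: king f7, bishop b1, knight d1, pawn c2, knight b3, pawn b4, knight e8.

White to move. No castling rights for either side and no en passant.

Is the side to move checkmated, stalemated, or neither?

checkmate

White to move; white king on a1.
In check: yes, from the black knight on b3.
King squares — b1: attacked by Pc2; a2: attacked by Bb1; b2: attacked by Nd1.
Legal moves for White: none.
In check with no legal moves → checkmate.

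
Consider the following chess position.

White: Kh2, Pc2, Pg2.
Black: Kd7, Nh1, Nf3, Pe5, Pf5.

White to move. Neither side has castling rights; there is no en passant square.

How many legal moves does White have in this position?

White to move; king on h2.
In check: yes, from the black knight on f3.
Legal moves: Kh3, Kxh1, gxf3.
Count: 3.

3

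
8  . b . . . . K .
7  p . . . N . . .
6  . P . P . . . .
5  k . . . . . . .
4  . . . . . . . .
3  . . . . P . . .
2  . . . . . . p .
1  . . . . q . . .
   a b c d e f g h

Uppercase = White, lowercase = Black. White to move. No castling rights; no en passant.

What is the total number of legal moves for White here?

14

White to move; king on g8.
In check: no.
Legal moves: Kh8, Kf8, Kh7, Kg7, Kf7, Nc8, Ng6, Nc6+, Nf5, Nd5, bxa7, d7, b7, e4.
Count: 14.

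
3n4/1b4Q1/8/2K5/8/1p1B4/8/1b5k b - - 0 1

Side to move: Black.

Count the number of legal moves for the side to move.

16

Black to move; king on h1.
In check: no.
Legal moves: Nf7, Ne6+, Nc6, Bc8, Ba8, Bc6, Ba6, Bd5, Be4, Bf3, Bg2, Kh2, Bxd3, Bc2, Ba2, b2.
Count: 16.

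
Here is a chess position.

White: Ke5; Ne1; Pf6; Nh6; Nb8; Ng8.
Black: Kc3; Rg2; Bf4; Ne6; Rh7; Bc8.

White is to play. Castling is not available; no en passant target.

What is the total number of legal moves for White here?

White to move; king on e5.
In check: yes, from the black bishop on f4.
Legal moves: Kf5, Kd5, Ke4.
Count: 3.

3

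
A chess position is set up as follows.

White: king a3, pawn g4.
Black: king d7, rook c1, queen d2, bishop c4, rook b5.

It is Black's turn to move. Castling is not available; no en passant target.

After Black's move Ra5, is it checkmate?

After Ra5: white king on a3; in check: yes, from the black rook on a5.
King squares — a2: attacked by Qd2; b2: attacked by Qd2; b3: attacked by Bc4; a4: attacked by Ra5; b4: attacked by Qd2.
White has no legal moves → checkmate.

yes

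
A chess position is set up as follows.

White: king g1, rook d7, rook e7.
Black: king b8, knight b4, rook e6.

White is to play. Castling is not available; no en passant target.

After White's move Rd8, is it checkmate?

yes

After Rd8: black king on b8; in check: yes, from the white rook on d8.
King squares — a7: attacked by Re7; b7: attacked by Re7; c7: attacked by Re7; a8: attacked by Rd8; c8: attacked by Rd8.
Black has no legal moves → checkmate.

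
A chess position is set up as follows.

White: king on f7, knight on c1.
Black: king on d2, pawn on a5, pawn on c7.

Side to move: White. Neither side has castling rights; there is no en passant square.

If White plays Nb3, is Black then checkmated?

After Nb3: black king on d2; in check: yes, from the white knight on b3.
Black has 7 legal replies: Ke3, Kd3, Kc3, Ke2, Kc2, Ke1, Kd1.
In check but a legal move exists → not checkmate.

no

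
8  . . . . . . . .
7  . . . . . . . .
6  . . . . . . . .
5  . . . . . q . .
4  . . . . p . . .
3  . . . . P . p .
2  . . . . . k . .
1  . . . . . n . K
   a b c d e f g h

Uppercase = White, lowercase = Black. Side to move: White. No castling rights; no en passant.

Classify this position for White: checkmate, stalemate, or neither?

stalemate

White to move; white king on h1.
In check: no.
King squares — g1: attacked by Kf2; g2: attacked by Kf2; h2: attacked by Nf1.
Legal moves for White: none.
Not in check and no legal moves → stalemate.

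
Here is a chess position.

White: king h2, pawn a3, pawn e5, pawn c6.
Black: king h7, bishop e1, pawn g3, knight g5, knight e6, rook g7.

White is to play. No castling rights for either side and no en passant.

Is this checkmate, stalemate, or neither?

neither

White to move; white king on h2.
In check: yes, from the black pawn on g3.
King squares — g1: available; h1: available; g2: available; g3: attacked by Be1; h3: attacked by Ng5.
Legal moves for White: Kg2, Kh1, Kg1.
White is in check but has 3 legal moves → neither.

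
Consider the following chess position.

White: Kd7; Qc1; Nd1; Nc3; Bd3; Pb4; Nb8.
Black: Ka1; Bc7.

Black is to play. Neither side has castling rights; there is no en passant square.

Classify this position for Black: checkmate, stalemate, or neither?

Black to move; black king on a1.
In check: yes, from the white queen on c1.
King squares — b1: attacked by Qc1; a2: attacked by Nc3; b2: attacked by Qc1.
Legal moves for Black: none.
In check with no legal moves → checkmate.

checkmate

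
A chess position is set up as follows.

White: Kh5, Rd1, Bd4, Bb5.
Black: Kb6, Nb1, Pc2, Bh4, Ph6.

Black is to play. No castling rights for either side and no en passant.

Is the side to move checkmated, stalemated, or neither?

Black to move; black king on b6.
In check: yes, from the white bishop on d4.
Legal moves for Black: Kc7, Kb7, Kxb5, Ka5.
Black is in check but has 4 legal moves → neither.

neither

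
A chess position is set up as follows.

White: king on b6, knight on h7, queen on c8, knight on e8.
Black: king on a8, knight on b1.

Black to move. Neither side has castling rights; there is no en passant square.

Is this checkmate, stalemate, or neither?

checkmate

Black to move; black king on a8.
In check: yes, from the white queen on c8.
King squares — a7: attacked by Kb6; b7: attacked by Kb6; b8: attacked by Qc8.
Legal moves for Black: none.
In check with no legal moves → checkmate.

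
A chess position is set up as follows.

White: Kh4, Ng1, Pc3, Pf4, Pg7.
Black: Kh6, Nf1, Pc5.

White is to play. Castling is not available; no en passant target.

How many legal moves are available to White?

White to move; king on h4.
In check: no.
Legal moves: Kg4, Kh3, Nh3, Nf3, Ne2, g8=Q, g8=R, g8=B, g8=N+, f5, c4.
Count: 11.

11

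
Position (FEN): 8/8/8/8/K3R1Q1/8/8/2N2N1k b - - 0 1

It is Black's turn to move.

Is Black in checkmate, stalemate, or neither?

Black to move; black king on h1.
In check: no.
King squares — g1: attacked by Qg4; g2: attacked by Qg4; h2: attacked by Nf1.
Legal moves for Black: none.
Not in check and no legal moves → stalemate.

stalemate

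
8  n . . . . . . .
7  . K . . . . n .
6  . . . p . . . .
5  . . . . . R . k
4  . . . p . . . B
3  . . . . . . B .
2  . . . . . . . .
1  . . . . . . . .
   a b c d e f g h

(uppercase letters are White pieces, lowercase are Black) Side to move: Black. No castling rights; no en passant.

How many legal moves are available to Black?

Black to move; king on h5.
In check: yes, from the white rook on f5.
Legal moves: Kh6, Kg6, Kg4, Nxf5.
Count: 4.

4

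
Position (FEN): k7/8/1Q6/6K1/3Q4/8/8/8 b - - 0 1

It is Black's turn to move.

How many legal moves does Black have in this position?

0

Black to move; king on a8.
In check: no.
Legal moves: none.
Count: 0.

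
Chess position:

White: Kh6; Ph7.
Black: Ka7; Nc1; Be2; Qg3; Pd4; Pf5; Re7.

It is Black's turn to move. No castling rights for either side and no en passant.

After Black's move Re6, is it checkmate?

yes

After Re6: white king on h6; in check: yes, from the black rook on e6.
King squares — g5: attacked by Qg3; h5: attacked by Be2; g6: attacked by Qg3; g7: attacked by Qg3; h7: own pawn.
White has no legal moves → checkmate.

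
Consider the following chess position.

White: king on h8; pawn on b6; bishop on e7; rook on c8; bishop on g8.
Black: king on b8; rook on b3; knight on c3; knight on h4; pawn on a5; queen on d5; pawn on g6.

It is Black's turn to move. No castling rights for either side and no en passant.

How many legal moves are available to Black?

Black to move; king on b8.
In check: yes, from the white rook on c8.
Legal moves: Kxc8, Kb7.
Count: 2.

2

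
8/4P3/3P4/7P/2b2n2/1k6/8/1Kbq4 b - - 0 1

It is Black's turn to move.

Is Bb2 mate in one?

yes

After Bb2: white king on b1; in check: yes, from the black queen on d1.
King squares — a1: attacked by Qd1; c1: attacked by Qd1; a2: attacked by Kb3; b2: attacked by Kb3; c2: attacked by Qd1.
White has no legal moves → checkmate.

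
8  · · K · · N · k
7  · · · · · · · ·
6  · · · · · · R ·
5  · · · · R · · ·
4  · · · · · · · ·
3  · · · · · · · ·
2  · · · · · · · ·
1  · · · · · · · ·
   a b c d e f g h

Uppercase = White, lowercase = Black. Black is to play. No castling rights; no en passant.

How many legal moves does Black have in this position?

Black to move; king on h8.
In check: no.
Legal moves: none.
Count: 0.

0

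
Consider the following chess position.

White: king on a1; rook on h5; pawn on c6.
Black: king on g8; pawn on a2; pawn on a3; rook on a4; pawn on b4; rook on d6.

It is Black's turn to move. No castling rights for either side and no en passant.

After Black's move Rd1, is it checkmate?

no

After Rd1: white king on a1; in check: yes, from the black rook on d1.
White has 1 legal reply: Kxa2.
In check but a legal move exists → not checkmate.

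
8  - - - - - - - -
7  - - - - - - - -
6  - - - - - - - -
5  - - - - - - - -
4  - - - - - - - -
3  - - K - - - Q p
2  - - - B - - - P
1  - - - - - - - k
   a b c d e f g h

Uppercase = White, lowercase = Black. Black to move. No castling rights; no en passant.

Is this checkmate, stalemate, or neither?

Black to move; black king on h1.
In check: no.
King squares — g1: attacked by Qg3; g2: attacked by Qg3; h2: attacked by Qg3.
Legal moves for Black: none.
Not in check and no legal moves → stalemate.

stalemate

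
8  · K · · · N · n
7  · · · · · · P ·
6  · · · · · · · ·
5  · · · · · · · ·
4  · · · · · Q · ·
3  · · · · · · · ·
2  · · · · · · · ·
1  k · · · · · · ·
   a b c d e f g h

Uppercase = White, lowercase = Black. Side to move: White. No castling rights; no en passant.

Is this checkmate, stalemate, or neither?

neither

White to move; white king on b8.
In check: no.
Legal moves for White include: Nh7, Nd7, Ng6, Ne6, Kc8, Ka8, Kc7, Kb7, Ka7, Qf7, Qc7, Qh6, Qf6+, Qd6, Qg5, Qf5, Qe5+, Qh4, ... (list truncated; more exist).
White has legal moves and is not in check → neither.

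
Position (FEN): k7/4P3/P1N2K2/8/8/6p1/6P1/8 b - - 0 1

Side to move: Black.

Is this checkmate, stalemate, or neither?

stalemate

Black to move; black king on a8.
In check: no.
King squares — a7: attacked by Nc6; b7: attacked by Pa6; b8: attacked by Nc6.
Legal moves for Black: none.
Not in check and no legal moves → stalemate.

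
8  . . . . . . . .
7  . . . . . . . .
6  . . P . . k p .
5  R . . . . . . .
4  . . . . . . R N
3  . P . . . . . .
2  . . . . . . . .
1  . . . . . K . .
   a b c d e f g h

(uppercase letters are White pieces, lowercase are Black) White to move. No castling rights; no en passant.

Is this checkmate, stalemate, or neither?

White to move; white king on f1.
In check: no.
Legal moves for White include: Ra8, Ra7, Ra6, Rh5, Rag5, Rf5+, Re5, Rd5, Rc5, Rb5, Raa4, Ra3, Ra2, Ra1, Nxg6, Nf5, Nf3, Ng2, ... (list truncated; more exist).
White has legal moves and is not in check → neither.

neither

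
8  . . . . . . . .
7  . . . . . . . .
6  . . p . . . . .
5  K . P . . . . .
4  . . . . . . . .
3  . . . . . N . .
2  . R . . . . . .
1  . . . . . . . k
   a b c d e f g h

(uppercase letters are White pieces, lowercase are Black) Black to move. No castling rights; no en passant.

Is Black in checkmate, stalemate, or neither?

stalemate

Black to move; black king on h1.
In check: no.
King squares — g1: attacked by Nf3; g2: attacked by Rb2; h2: attacked by Rb2.
Legal moves for Black: none.
Not in check and no legal moves → stalemate.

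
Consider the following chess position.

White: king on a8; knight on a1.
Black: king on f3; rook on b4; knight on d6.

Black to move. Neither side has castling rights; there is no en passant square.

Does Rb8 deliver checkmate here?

After Rb8: white king on a8; in check: yes, from the black rook on b8.
White has 2 legal replies: Kxb8, Ka7.
In check but a legal move exists → not checkmate.

no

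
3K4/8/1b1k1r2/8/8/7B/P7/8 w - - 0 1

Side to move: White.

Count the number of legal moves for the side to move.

2

White to move; king on d8.
In check: yes, from the black bishop on b6.
Legal moves: Ke8, Kc8.
Count: 2.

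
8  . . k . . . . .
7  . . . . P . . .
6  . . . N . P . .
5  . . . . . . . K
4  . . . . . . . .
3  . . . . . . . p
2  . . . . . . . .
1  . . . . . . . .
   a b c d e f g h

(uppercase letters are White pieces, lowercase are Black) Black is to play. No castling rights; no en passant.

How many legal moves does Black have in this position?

Black to move; king on c8.
In check: yes, from the white knight on d6.
Legal moves: Kb8, Kd7, Kc7.
Count: 3.

3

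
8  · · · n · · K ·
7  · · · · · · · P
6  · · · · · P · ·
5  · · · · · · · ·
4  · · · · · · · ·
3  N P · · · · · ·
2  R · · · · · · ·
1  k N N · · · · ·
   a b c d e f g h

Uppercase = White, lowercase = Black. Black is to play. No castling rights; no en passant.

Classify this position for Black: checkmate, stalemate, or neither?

Black to move; black king on a1.
In check: yes, from the white rook on a2.
King squares — b1: attacked by Na3; a2: attacked by Nc1; b2: attacked by Ra2.
Legal moves for Black: none.
In check with no legal moves → checkmate.

checkmate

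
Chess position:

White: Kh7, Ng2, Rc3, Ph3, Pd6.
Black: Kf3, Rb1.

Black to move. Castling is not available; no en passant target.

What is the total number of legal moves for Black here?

4

Black to move; king on f3.
In check: yes, from the white rook on c3.
Legal moves: Ke4, Kxg2, Kf2, Ke2.
Count: 4.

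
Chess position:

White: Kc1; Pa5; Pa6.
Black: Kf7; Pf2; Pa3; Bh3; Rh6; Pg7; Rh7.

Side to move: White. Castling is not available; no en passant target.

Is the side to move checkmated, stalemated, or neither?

White to move; white king on c1.
In check: no.
Legal moves for White: Kd2, Kc2, Kd1, Kb1, a7.
White has 5 legal moves and is not in check → neither.

neither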